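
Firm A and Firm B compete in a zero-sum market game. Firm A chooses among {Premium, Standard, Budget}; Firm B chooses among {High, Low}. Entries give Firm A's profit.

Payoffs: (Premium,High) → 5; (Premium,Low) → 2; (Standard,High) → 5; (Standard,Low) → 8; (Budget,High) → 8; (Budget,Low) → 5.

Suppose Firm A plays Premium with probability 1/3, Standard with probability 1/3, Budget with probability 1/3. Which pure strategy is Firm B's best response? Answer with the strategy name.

Low

If Firm B plays High, Firm A's expected payoff is (1/3)·5 + (1/3)·5 + (1/3)·8 = 6.
If Firm B plays Low, Firm A's expected payoff is (1/3)·2 + (1/3)·8 + (1/3)·5 = 5.
Firm B minimizes Firm A's payoff; the smallest is 5, so the best response is Low.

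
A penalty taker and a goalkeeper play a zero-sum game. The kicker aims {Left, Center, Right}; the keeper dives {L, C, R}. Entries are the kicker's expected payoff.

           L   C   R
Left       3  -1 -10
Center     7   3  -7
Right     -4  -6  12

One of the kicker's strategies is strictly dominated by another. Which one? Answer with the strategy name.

Left

Center gives a strictly higher payoff than Left against every column: 7 > 3, 3 > -1, -7 > -10.
So Left is strictly dominated and the kicker never plays it.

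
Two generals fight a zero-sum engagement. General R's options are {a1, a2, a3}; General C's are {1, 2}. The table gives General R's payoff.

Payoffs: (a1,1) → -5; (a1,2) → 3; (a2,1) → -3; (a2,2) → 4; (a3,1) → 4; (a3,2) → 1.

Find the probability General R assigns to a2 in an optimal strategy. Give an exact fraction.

3/10

Row minima: a1 → -5, a2 → -3, a3 → 1; maximin = 1.
Column maxima: 1 → 4, 2 → 4; minimax = 4.
1 ≠ 4, so there is no saddle point; optimal play is mixed.
a1 is strictly dominated by a2, so General R never plays it.
On the remaining 2×2 (a2, a3 vs 1, 2):
Let General R play a2 with probability p. Expected payoff against 1: (-3)p + 4(1−p) = −7p + 4; against 2: 4p + 1(1−p) = 3p + 1.
Setting these equal: −7p + 4 = 3p + 1 ⇒ −10p = -3 ⇒ p = 3/10, and the value is (-7)·(3/10) + 4 = 19/10.
For General C: with q = P(1), equating a2's and a3's payoffs gives −7q + 4 = 3q + 1 ⇒ q = 3/10.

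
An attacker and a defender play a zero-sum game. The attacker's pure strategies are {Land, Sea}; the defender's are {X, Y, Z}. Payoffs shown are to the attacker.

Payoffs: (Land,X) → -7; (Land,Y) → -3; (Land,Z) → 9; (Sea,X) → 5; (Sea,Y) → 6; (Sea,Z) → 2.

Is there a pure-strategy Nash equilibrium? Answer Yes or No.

No

Row minima: Land → -7, Sea → 2; maximin = 2.
Column maxima: X → 5, Y → 6, Z → 9; minimax = 5.
2 ≠ 5, so no pure-strategy equilibrium exists.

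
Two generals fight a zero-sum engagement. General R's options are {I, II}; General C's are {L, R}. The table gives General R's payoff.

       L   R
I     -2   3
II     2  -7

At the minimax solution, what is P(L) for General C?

5/7

Row minima: I → -2, II → -7; maximin = -2.
Column maxima: L → 2, R → 3; minimax = 2.
-2 ≠ 2, so there is no saddle point; optimal play is mixed.
Let General R play I with probability p. Expected payoff against L: (-2)p + 2(1−p) = −4p + 2; against R: 3p + (-7)(1−p) = 10p − 7.
Setting these equal: −4p + 2 = 10p − 7 ⇒ −14p = -9 ⇒ p = 9/14, and the value is (-4)·(9/14) + 2 = -4/7.
For General C: with q = P(L), equating I's and II's payoffs gives −5q + 3 = 9q − 7 ⇒ q = 5/7.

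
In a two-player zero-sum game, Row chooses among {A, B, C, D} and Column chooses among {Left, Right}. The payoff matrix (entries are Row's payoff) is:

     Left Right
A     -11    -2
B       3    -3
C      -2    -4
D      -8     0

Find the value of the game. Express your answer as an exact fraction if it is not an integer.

-12/7

Row minima: A → -11, B → -3, C → -4, D → -8; maximin = -3.
Column maxima: Left → 3, Right → 0; minimax = 0.
-3 ≠ 0, so there is no saddle point; optimal play is mixed.
A is strictly dominated by D, so Row never plays it.
C is strictly dominated by B, so Row never plays it.
On the remaining 2×2 (B, D vs Left, Right):
Let Row play B with probability p. Expected payoff against Left: 3p + (-8)(1−p) = 11p − 8; against Right: (-3)p + 0(1−p) = −3p.
Setting these equal: 11p − 8 = −3p ⇒ 14p = 8 ⇒ p = 4/7, and the value is (11)·(4/7) − 8 = -12/7.
For Column: with q = P(Left), equating B's and D's payoffs gives 6q − 3 = −8q ⇒ q = 3/14.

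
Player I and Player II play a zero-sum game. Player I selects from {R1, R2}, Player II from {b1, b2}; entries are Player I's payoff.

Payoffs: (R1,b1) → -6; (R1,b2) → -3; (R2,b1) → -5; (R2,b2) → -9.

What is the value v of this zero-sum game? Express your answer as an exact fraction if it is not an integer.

Row minima: R1 → -6, R2 → -9; maximin = -6.
Column maxima: b1 → -5, b2 → -3; minimax = -5.
-6 ≠ -5, so there is no saddle point; optimal play is mixed.
Let Player I play R1 with probability p. Expected payoff against b1: (-6)p + (-5)(1−p) = −p − 5; against b2: (-3)p + (-9)(1−p) = 6p − 9.
Setting these equal: −p − 5 = 6p − 9 ⇒ −7p = -4 ⇒ p = 4/7, and the value is (-1)·(4/7) − 5 = -39/7.
For Player II: with q = P(b1), equating R1's and R2's payoffs gives −3q − 3 = 4q − 9 ⇒ q = 6/7.

-39/7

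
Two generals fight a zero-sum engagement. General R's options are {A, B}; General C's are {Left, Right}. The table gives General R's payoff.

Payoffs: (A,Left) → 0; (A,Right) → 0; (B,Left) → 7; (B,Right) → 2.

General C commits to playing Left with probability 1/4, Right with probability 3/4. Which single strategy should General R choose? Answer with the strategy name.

Expected payoff of A: (1/4)·0 + (3/4)·0 = 0.
Expected payoff of B: (1/4)·7 + (3/4)·2 = 13/4.
The largest is 13/4, so General R's best response is B.

B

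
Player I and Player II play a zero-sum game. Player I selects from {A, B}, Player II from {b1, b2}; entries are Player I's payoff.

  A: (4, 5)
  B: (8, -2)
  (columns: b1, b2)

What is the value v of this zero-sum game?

48/11

Row minima: A → 4, B → -2; maximin = 4.
Column maxima: b1 → 8, b2 → 5; minimax = 5.
4 ≠ 5, so there is no saddle point; optimal play is mixed.
Let Player I play A with probability p. Expected payoff against b1: 4p + 8(1−p) = −4p + 8; against b2: 5p + (-2)(1−p) = 7p − 2.
Setting these equal: −4p + 8 = 7p − 2 ⇒ −11p = -10 ⇒ p = 10/11, and the value is (-4)·(10/11) + 8 = 48/11.
For Player II: with q = P(b1), equating A's and B's payoffs gives −q + 5 = 10q − 2 ⇒ q = 7/11.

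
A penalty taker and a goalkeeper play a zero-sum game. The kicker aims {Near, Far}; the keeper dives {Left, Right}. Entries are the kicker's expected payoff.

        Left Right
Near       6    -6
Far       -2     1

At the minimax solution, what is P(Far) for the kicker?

Row minima: Near → -6, Far → -2; maximin = -2.
Column maxima: Left → 6, Right → 1; minimax = 1.
-2 ≠ 1, so there is no saddle point; optimal play is mixed.
Let the kicker play Near with probability p. Expected payoff against Left: 6p + (-2)(1−p) = 8p − 2; against Right: (-6)p + 1(1−p) = −7p + 1.
Setting these equal: 8p − 2 = −7p + 1 ⇒ 15p = 3 ⇒ p = 1/5, and the value is (8)·(1/5) − 2 = -2/5.
For the keeper: with q = P(Left), equating Near's and Far's payoffs gives 12q − 6 = −3q + 1 ⇒ q = 7/15.

4/5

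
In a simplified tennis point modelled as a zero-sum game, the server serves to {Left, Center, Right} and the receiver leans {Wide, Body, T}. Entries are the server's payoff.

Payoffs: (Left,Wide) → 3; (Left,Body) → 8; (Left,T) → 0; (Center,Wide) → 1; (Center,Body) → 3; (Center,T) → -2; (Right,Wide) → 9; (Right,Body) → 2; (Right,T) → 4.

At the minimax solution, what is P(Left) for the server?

Row minima: Left → 0, Center → -2, Right → 2; maximin = 2.
Column maxima: Wide → 9, Body → 8, T → 4; minimax = 4.
2 ≠ 4, so there is no saddle point; optimal play is mixed.
Center is strictly dominated by Left, so the server never plays it.
Wide is strictly dominated by T (it gives the server strictly more in every row), so the receiver never plays it.
On the remaining 2×2 (Left, Right vs Body, T):
Let the server play Left with probability p. Expected payoff against Body: 8p + 2(1−p) = 6p + 2; against T: 0p + 4(1−p) = −4p + 4.
Setting these equal: 6p + 2 = −4p + 4 ⇒ 10p = 2 ⇒ p = 1/5, and the value is (6)·(1/5) + 2 = 16/5.
For the receiver: with q = P(Body), equating Left's and Right's payoffs gives 8q = −2q + 4 ⇒ q = 2/5.

1/5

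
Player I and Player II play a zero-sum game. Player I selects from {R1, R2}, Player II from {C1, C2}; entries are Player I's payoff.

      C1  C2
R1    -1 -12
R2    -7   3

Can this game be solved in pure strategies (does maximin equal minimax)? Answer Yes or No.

Row minima: R1 → -12, R2 → -7; maximin = -7.
Column maxima: C1 → -1, C2 → 3; minimax = -1.
-7 ≠ -1, so no pure-strategy equilibrium exists.

No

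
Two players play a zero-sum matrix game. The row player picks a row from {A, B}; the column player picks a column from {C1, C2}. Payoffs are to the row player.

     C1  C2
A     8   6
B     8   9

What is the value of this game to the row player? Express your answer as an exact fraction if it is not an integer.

Row minima: A → 6, B → 8; maximin = 8.
Column maxima: C1 → 8, C2 → 9; minimax = 8.
Since maximin = minimax = 8, there is a saddle point and the value is 8.

8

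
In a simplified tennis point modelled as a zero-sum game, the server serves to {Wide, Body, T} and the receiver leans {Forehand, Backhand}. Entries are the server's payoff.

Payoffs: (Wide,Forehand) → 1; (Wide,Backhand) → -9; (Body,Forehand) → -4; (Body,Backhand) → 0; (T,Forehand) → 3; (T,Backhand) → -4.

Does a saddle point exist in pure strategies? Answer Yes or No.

No

Row minima: Wide → -9, Body → -4, T → -4; maximin = -4.
Column maxima: Forehand → 3, Backhand → 0; minimax = 0.
-4 ≠ 0, so no pure-strategy equilibrium exists.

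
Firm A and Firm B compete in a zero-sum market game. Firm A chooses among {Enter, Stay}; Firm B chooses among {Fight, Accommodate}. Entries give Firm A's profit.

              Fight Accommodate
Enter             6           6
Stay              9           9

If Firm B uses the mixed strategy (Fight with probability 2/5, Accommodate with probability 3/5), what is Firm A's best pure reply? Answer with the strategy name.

Stay

Expected payoff of Enter: (2/5)·6 + (3/5)·6 = 6.
Expected payoff of Stay: (2/5)·9 + (3/5)·9 = 9.
The largest is 9, so Firm A's best response is Stay.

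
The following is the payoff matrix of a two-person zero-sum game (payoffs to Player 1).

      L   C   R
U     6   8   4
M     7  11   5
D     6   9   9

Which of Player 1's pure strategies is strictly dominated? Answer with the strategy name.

M gives a strictly higher payoff than U against every column: 7 > 6, 11 > 8, 5 > 4.
So U is strictly dominated and Player 1 never plays it.

U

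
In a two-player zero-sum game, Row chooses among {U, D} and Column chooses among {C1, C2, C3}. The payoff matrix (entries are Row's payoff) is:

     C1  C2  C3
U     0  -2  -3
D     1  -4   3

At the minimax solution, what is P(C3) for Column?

1/4

Row minima: U → -3, D → -4; maximin = -3.
Column maxima: C1 → 1, C2 → -2, C3 → 3; minimax = -2.
-3 ≠ -2, so there is no saddle point; optimal play is mixed.
C1 is strictly dominated by C2 (it gives Row strictly more in every row), so Column never plays it.
On the remaining 2×2 (U, D vs C2, C3):
Let Row play U with probability p. Expected payoff against C2: (-2)p + (-4)(1−p) = 2p − 4; against C3: (-3)p + 3(1−p) = −6p + 3.
Setting these equal: 2p − 4 = −6p + 3 ⇒ 8p = 7 ⇒ p = 7/8, and the value is (2)·(7/8) − 4 = -9/4.
For Column: with q = P(C2), equating U's and D's payoffs gives q − 3 = −7q + 3 ⇒ q = 3/4.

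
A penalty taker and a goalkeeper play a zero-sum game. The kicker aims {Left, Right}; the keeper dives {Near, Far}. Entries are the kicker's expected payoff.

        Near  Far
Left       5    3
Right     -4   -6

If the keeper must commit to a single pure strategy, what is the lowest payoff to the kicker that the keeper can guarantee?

3

Column maxima: Near → 5, Far → 3.
The smallest of these is 3.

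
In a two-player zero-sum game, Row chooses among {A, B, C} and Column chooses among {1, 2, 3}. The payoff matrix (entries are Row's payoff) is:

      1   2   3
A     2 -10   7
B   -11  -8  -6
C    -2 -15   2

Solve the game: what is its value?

Row minima: A → -10, B → -11, C → -15; maximin = -10.
Column maxima: 1 → 2, 2 → -8, 3 → 7; minimax = -8.
-10 ≠ -8, so there is no saddle point; optimal play is mixed.
C is strictly dominated by A, so Row never plays it.
3 is strictly dominated by 1 (it gives Row strictly more in every row), so Column never plays it.
On the remaining 2×2 (A, B vs 1, 2):
Let Row play A with probability p. Expected payoff against 1: 2p + (-11)(1−p) = 13p − 11; against 2: (-10)p + (-8)(1−p) = −2p − 8.
Setting these equal: 13p − 11 = −2p − 8 ⇒ 15p = 3 ⇒ p = 1/5, and the value is (13)·(1/5) − 11 = -42/5.
For Column: with q = P(1), equating A's and B's payoffs gives 12q − 10 = −3q − 8 ⇒ q = 2/15.

-42/5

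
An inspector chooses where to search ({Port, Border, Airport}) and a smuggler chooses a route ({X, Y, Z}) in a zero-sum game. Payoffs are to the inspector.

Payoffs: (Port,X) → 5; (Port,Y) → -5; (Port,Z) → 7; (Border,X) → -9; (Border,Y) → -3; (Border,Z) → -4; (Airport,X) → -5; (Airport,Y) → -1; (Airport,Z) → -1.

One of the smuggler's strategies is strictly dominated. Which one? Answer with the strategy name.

X holds the inspector's payoff strictly below Z in every row: 5 < 7, -9 < -4, -5 < -1.
So Z is strictly dominated for the smuggler.

Z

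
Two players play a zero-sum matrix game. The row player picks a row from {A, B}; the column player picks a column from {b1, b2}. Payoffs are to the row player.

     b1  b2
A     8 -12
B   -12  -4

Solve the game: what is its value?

Row minima: A → -12, B → -12; maximin = -12.
Column maxima: b1 → 8, b2 → -4; minimax = -4.
-12 ≠ -4, so there is no saddle point; optimal play is mixed.
Let the row player play A with probability p. Expected payoff against b1: 8p + (-12)(1−p) = 20p − 12; against b2: (-12)p + (-4)(1−p) = −8p − 4.
Setting these equal: 20p − 12 = −8p − 4 ⇒ 28p = 8 ⇒ p = 2/7, and the value is (20)·(2/7) − 12 = -44/7.
For the column player: with q = P(b1), equating A's and B's payoffs gives 20q − 12 = −8q − 4 ⇒ q = 2/7.

-44/7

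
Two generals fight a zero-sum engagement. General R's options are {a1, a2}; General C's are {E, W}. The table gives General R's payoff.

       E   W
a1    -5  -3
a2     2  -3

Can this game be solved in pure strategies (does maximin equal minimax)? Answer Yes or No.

Yes

Row minima: a1 → -5, a2 → -3; maximin = -3.
Column maxima: E → 2, W → -3; minimax = -3.
maximin = minimax = -3, so a saddle point exists.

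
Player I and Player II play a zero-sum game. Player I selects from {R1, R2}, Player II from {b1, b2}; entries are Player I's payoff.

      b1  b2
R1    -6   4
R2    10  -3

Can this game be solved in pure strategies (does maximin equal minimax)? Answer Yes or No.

No

Row minima: R1 → -6, R2 → -3; maximin = -3.
Column maxima: b1 → 10, b2 → 4; minimax = 4.
-3 ≠ 4, so no pure-strategy equilibrium exists.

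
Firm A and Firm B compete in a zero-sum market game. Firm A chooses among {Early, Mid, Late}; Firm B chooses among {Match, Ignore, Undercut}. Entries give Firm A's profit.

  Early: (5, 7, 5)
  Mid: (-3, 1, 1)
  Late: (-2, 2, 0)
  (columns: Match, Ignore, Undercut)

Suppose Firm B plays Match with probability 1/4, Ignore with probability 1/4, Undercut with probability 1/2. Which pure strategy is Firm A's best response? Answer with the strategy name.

Early

Expected payoff of Early: (1/4)·5 + (1/4)·7 + (1/2)·5 = 11/2.
Expected payoff of Mid: (1/4)·(-3) + (1/4)·1 + (1/2)·1 = 0.
Expected payoff of Late: (1/4)·(-2) + (1/4)·2 + (1/2)·0 = 0.
The largest is 11/2, so Firm A's best response is Early.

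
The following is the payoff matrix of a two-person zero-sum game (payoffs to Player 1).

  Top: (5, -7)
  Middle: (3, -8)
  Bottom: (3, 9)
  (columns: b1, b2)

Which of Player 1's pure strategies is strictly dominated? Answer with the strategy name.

Top gives a strictly higher payoff than Middle against every column: 5 > 3, -7 > -8.
So Middle is strictly dominated and Player 1 never plays it.

Middle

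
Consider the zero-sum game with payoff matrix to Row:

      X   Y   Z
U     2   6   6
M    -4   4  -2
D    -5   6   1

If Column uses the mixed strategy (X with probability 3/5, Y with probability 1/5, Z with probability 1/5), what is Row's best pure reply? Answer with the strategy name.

U

Expected payoff of U: (3/5)·2 + (1/5)·6 + (1/5)·6 = 18/5.
Expected payoff of M: (3/5)·(-4) + (1/5)·4 + (1/5)·(-2) = -2.
Expected payoff of D: (3/5)·(-5) + (1/5)·6 + (1/5)·1 = -8/5.
The largest is 18/5, so Row's best response is U.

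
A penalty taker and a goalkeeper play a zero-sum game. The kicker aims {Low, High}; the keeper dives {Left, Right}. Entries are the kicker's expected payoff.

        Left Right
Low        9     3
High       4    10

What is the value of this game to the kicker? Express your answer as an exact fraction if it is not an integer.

Row minima: Low → 3, High → 4; maximin = 4.
Column maxima: Left → 9, Right → 10; minimax = 9.
4 ≠ 9, so there is no saddle point; optimal play is mixed.
Let the kicker play Low with probability p. Expected payoff against Left: 9p + 4(1−p) = 5p + 4; against Right: 3p + 10(1−p) = −7p + 10.
Setting these equal: 5p + 4 = −7p + 10 ⇒ 12p = 6 ⇒ p = 1/2, and the value is (5)·(1/2) + 4 = 13/2.
For the keeper: with q = P(Left), equating Low's and High's payoffs gives 6q + 3 = −6q + 10 ⇒ q = 7/12.

13/2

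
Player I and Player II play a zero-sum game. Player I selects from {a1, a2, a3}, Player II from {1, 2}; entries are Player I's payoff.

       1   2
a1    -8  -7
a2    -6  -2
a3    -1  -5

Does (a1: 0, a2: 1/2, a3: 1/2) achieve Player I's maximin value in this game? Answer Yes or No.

Yes

Against 1 this mix gives (1/2)·(-6) + (1/2)·(-1) = -7/2.
Against 2 this mix gives (1/2)·(-2) + (1/2)·(-5) = -7/2.
All of Player II's active replies (1, 2) yield -7/2, and no column does worse for Player I. The mix makes Player II indifferent and guarantees -7/2, so it is optimal.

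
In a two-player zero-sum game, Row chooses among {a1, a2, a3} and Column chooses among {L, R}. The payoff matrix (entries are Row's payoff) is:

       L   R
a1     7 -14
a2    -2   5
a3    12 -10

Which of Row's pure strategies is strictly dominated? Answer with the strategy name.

a1

a3 gives a strictly higher payoff than a1 against every column: 12 > 7, -10 > -14.
So a1 is strictly dominated and Row never plays it.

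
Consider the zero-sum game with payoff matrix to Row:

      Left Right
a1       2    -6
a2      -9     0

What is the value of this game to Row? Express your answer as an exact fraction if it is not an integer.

-54/17

Row minima: a1 → -6, a2 → -9; maximin = -6.
Column maxima: Left → 2, Right → 0; minimax = 0.
-6 ≠ 0, so there is no saddle point; optimal play is mixed.
Let Row play a1 with probability p. Expected payoff against Left: 2p + (-9)(1−p) = 11p − 9; against Right: (-6)p + 0(1−p) = −6p.
Setting these equal: 11p − 9 = −6p ⇒ 17p = 9 ⇒ p = 9/17, and the value is (11)·(9/17) − 9 = -54/17.
For Column: with q = P(Left), equating a1's and a2's payoffs gives 8q − 6 = −9q ⇒ q = 6/17.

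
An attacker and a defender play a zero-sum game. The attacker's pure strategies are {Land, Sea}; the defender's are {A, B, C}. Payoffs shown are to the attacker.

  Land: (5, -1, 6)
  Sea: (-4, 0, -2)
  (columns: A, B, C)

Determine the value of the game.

Row minima: Land → -1, Sea → -4; maximin = -1.
Column maxima: A → 5, B → 0, C → 6; minimax = 0.
-1 ≠ 0, so there is no saddle point; optimal play is mixed.
C is strictly dominated by A (it gives the attacker strictly more in every row), so the defender never plays it.
On the remaining 2×2 (Land, Sea vs A, B):
Let the attacker play Land with probability p. Expected payoff against A: 5p + (-4)(1−p) = 9p − 4; against B: (-1)p + 0(1−p) = −p.
Setting these equal: 9p − 4 = −p ⇒ 10p = 4 ⇒ p = 2/5, and the value is (9)·(2/5) − 4 = -2/5.
For the defender: with q = P(A), equating Land's and Sea's payoffs gives 6q − 1 = −4q ⇒ q = 1/10.

-2/5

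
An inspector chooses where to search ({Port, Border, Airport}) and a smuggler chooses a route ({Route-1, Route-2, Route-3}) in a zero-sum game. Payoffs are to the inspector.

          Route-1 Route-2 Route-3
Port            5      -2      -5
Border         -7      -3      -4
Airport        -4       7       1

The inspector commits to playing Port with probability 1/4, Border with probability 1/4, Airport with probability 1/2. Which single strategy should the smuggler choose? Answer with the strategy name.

Route-1

If the smuggler plays Route-1, the inspector's expected payoff is (1/4)·5 + (1/4)·(-7) + (1/2)·(-4) = -5/2.
If the smuggler plays Route-2, the inspector's expected payoff is (1/4)·(-2) + (1/4)·(-3) + (1/2)·7 = 9/4.
If the smuggler plays Route-3, the inspector's expected payoff is (1/4)·(-5) + (1/4)·(-4) + (1/2)·1 = -7/4.
The smuggler minimizes the inspector's payoff; the smallest is -5/2, so the best response is Route-1.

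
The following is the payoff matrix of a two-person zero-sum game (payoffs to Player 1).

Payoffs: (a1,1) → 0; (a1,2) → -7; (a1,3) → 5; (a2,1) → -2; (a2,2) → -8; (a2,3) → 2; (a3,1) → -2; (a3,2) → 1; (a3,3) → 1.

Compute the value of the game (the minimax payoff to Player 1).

Row minima: a1 → -7, a2 → -8, a3 → -2; maximin = -2.
Column maxima: 1 → 0, 2 → 1, 3 → 5; minimax = 0.
-2 ≠ 0, so there is no saddle point; optimal play is mixed.
a2 is strictly dominated by a1, so Player 1 never plays it.
3 is strictly dominated by 1 (it gives Player 1 strictly more in every row), so Player 2 never plays it.
On the remaining 2×2 (a1, a3 vs 1, 2):
Let Player 1 play a1 with probability p. Expected payoff against 1: 0p + (-2)(1−p) = 2p − 2; against 2: (-7)p + 1(1−p) = −8p + 1.
Setting these equal: 2p − 2 = −8p + 1 ⇒ 10p = 3 ⇒ p = 3/10, and the value is (2)·(3/10) − 2 = -7/5.
For Player 2: with q = P(1), equating a1's and a3's payoffs gives 7q − 7 = −3q + 1 ⇒ q = 4/5.

-7/5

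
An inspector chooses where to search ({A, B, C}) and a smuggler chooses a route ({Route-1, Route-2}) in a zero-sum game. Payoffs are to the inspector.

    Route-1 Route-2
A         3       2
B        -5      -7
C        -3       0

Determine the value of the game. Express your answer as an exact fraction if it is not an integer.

Row minima: A → 2, B → -7, C → -3; maximin = 2.
Column maxima: Route-1 → 3, Route-2 → 2; minimax = 2.
Since maximin = minimax = 2, there is a saddle point and the value is 2.

2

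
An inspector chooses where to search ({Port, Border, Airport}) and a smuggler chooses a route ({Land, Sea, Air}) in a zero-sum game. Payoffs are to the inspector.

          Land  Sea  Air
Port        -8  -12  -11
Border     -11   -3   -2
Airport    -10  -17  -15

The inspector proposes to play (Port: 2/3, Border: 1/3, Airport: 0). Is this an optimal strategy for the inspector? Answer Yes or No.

Yes

Against Land this mix gives (2/3)·(-8) + (1/3)·(-11) = -9.
Against Sea this mix gives (2/3)·(-12) + (1/3)·(-3) = -9.
Against Air this mix gives (2/3)·(-11) + (1/3)·(-2) = -8.
All of the smuggler's active replies (Land, Sea) yield -9, and no column does worse for the inspector. The mix makes the smuggler indifferent and guarantees -9, so it is optimal.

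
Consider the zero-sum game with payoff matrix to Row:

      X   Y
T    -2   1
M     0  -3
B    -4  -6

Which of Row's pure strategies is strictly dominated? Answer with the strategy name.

B

T gives a strictly higher payoff than B against every column: -2 > -4, 1 > -6.
So B is strictly dominated and Row never plays it.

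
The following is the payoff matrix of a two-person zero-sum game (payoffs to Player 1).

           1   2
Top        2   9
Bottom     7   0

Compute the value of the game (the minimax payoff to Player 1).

9/2

Row minima: Top → 2, Bottom → 0; maximin = 2.
Column maxima: 1 → 7, 2 → 9; minimax = 7.
2 ≠ 7, so there is no saddle point; optimal play is mixed.
Let Player 1 play Top with probability p. Expected payoff against 1: 2p + 7(1−p) = −5p + 7; against 2: 9p + 0(1−p) = 9p.
Setting these equal: −5p + 7 = 9p ⇒ −14p = -7 ⇒ p = 1/2, and the value is (-5)·(1/2) + 7 = 9/2.
For Player 2: with q = P(1), equating Top's and Bottom's payoffs gives −7q + 9 = 7q ⇒ q = 9/14.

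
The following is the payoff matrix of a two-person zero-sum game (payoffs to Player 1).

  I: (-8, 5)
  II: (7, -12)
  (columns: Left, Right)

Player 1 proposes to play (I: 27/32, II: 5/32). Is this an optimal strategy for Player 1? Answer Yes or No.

No

Against Left this mix gives (27/32)·(-8) + (5/32)·7 = -181/32.
Against Right this mix gives (27/32)·5 + (5/32)·(-12) = 75/32.
Player 2 will play Left, holding Player 1 to -181/32. Shifting weight toward the row that does better against Left would raise this floor (the equalizing mix achieves -61/32 against both Left and Right), so the proposed strategy is not optimal.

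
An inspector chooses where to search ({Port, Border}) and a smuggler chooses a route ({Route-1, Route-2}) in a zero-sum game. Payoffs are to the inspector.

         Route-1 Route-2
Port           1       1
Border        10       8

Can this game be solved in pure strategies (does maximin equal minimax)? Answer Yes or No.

Yes

Row minima: Port → 1, Border → 8; maximin = 8.
Column maxima: Route-1 → 10, Route-2 → 8; minimax = 8.
maximin = minimax = 8, so a saddle point exists.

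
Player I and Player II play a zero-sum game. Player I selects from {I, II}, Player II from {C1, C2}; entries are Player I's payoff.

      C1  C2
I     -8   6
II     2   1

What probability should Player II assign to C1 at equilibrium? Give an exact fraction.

1/3

Row minima: I → -8, II → 1; maximin = 1.
Column maxima: C1 → 2, C2 → 6; minimax = 2.
1 ≠ 2, so there is no saddle point; optimal play is mixed.
Let Player I play I with probability p. Expected payoff against C1: (-8)p + 2(1−p) = −10p + 2; against C2: 6p + 1(1−p) = 5p + 1.
Setting these equal: −10p + 2 = 5p + 1 ⇒ −15p = -1 ⇒ p = 1/15, and the value is (-10)·(1/15) + 2 = 4/3.
For Player II: with q = P(C1), equating I's and II's payoffs gives −14q + 6 = q + 1 ⇒ q = 1/3.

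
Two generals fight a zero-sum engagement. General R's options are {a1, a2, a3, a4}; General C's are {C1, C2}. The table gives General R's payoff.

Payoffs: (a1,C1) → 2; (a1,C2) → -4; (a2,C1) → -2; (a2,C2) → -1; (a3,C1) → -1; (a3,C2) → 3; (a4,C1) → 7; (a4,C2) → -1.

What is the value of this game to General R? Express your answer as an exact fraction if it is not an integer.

5/3

Row minima: a1 → -4, a2 → -2, a3 → -1, a4 → -1; maximin = -1.
Column maxima: C1 → 7, C2 → 3; minimax = 3.
-1 ≠ 3, so there is no saddle point; optimal play is mixed.
a1 is strictly dominated by a4, so General R never plays it.
a2 is strictly dominated by a3, so General R never plays it.
On the remaining 2×2 (a3, a4 vs C1, C2):
Let General R play a3 with probability p. Expected payoff against C1: (-1)p + 7(1−p) = −8p + 7; against C2: 3p + (-1)(1−p) = 4p − 1.
Setting these equal: −8p + 7 = 4p − 1 ⇒ −12p = -8 ⇒ p = 2/3, and the value is (-8)·(2/3) + 7 = 5/3.
For General C: with q = P(C1), equating a3's and a4's payoffs gives −4q + 3 = 8q − 1 ⇒ q = 1/3.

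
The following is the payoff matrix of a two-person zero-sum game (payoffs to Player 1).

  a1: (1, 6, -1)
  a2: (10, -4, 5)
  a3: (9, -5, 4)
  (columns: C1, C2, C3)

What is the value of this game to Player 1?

13/8

Row minima: a1 → -1, a2 → -4, a3 → -5; maximin = -1.
Column maxima: C1 → 10, C2 → 6, C3 → 5; minimax = 5.
-1 ≠ 5, so there is no saddle point; optimal play is mixed.
a3 is strictly dominated by a2, so Player 1 never plays it.
C1 is strictly dominated by C3 (it gives Player 1 strictly more in every row), so Player 2 never plays it.
On the remaining 2×2 (a1, a2 vs C2, C3):
Let Player 1 play a1 with probability p. Expected payoff against C2: 6p + (-4)(1−p) = 10p − 4; against C3: (-1)p + 5(1−p) = −6p + 5.
Setting these equal: 10p − 4 = −6p + 5 ⇒ 16p = 9 ⇒ p = 9/16, and the value is (10)·(9/16) − 4 = 13/8.
For Player 2: with q = P(C2), equating a1's and a2's payoffs gives 7q − 1 = −9q + 5 ⇒ q = 3/8.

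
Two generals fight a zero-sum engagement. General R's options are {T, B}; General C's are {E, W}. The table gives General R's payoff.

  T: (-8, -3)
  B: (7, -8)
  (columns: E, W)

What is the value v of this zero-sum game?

Row minima: T → -8, B → -8; maximin = -8.
Column maxima: E → 7, W → -3; minimax = -3.
-8 ≠ -3, so there is no saddle point; optimal play is mixed.
Let General R play T with probability p. Expected payoff against E: (-8)p + 7(1−p) = −15p + 7; against W: (-3)p + (-8)(1−p) = 5p − 8.
Setting these equal: −15p + 7 = 5p − 8 ⇒ −20p = -15 ⇒ p = 3/4, and the value is (-15)·(3/4) + 7 = -17/4.
For General C: with q = P(E), equating T's and B's payoffs gives −5q − 3 = 15q − 8 ⇒ q = 1/4.

-17/4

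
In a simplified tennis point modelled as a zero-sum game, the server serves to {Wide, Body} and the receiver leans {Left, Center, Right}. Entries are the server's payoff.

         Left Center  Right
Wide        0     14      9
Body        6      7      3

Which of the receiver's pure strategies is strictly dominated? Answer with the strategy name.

Center

Left holds the server's payoff strictly below Center in every row: 0 < 14, 6 < 7.
So Center is strictly dominated for the receiver.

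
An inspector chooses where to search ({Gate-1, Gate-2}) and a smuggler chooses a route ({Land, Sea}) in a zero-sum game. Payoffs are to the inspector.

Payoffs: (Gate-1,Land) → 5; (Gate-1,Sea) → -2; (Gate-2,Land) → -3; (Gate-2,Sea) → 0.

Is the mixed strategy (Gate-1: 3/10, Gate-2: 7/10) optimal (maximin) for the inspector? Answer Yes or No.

Against Land this mix gives (3/10)·5 + (7/10)·(-3) = -3/5.
Against Sea this mix gives (3/10)·(-2) + (7/10)·0 = -3/5.
All of the smuggler's active replies (Land, Sea) yield -3/5, and no column does worse for the inspector. The mix makes the smuggler indifferent and guarantees -3/5, so it is optimal.

Yes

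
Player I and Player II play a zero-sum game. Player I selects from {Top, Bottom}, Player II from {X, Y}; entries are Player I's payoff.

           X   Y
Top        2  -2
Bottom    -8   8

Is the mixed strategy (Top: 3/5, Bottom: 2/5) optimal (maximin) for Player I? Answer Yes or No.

No

Against X this mix gives (3/5)·2 + (2/5)·(-8) = -2.
Against Y this mix gives (3/5)·(-2) + (2/5)·8 = 2.
Player II will play X, holding Player I to -2. Shifting weight toward the row that does better against X would raise this floor (the equalizing mix achieves 0 against both X and Y), so the proposed strategy is not optimal.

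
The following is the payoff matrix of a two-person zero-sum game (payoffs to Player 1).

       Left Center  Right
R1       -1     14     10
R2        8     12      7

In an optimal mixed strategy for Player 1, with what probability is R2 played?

11/12

Row minima: R1 → -1, R2 → 7; maximin = 7.
Column maxima: Left → 8, Center → 14, Right → 10; minimax = 8.
7 ≠ 8, so there is no saddle point; optimal play is mixed.
Center is strictly dominated by Left (it gives Player 1 strictly more in every row), so Player 2 never plays it.
On the remaining 2×2 (R1, R2 vs Left, Right):
Let Player 1 play R1 with probability p. Expected payoff against Left: (-1)p + 8(1−p) = −9p + 8; against Right: 10p + 7(1−p) = 3p + 7.
Setting these equal: −9p + 8 = 3p + 7 ⇒ −12p = -1 ⇒ p = 1/12, and the value is (-9)·(1/12) + 8 = 29/4.
For Player 2: with q = P(Left), equating R1's and R2's payoffs gives −11q + 10 = q + 7 ⇒ q = 1/4.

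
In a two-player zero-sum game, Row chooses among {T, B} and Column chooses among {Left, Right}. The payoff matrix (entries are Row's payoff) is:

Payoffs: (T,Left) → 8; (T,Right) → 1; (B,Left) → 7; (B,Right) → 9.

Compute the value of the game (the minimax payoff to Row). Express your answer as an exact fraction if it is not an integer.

65/9

Row minima: T → 1, B → 7; maximin = 7.
Column maxima: Left → 8, Right → 9; minimax = 8.
7 ≠ 8, so there is no saddle point; optimal play is mixed.
Let Row play T with probability p. Expected payoff against Left: 8p + 7(1−p) = p + 7; against Right: 1p + 9(1−p) = −8p + 9.
Setting these equal: p + 7 = −8p + 9 ⇒ 9p = 2 ⇒ p = 2/9, and the value is (1)·(2/9) + 7 = 65/9.
For Column: with q = P(Left), equating T's and B's payoffs gives 7q + 1 = −2q + 9 ⇒ q = 8/9.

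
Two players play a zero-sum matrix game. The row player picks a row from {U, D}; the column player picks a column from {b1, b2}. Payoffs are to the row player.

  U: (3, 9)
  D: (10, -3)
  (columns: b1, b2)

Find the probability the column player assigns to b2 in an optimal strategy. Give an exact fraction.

7/19

Row minima: U → 3, D → -3; maximin = 3.
Column maxima: b1 → 10, b2 → 9; minimax = 9.
3 ≠ 9, so there is no saddle point; optimal play is mixed.
Let the row player play U with probability p. Expected payoff against b1: 3p + 10(1−p) = −7p + 10; against b2: 9p + (-3)(1−p) = 12p − 3.
Setting these equal: −7p + 10 = 12p − 3 ⇒ −19p = -13 ⇒ p = 13/19, and the value is (-7)·(13/19) + 10 = 99/19.
For the column player: with q = P(b1), equating U's and D's payoffs gives −6q + 9 = 13q − 3 ⇒ q = 12/19.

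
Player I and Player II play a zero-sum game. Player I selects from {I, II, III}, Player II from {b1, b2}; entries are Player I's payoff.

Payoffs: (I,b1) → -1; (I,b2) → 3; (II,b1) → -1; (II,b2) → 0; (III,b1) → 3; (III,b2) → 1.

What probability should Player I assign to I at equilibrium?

Row minima: I → -1, II → -1, III → 1; maximin = 1.
Column maxima: b1 → 3, b2 → 3; minimax = 3.
1 ≠ 3, so there is no saddle point; optimal play is mixed.
II is strictly dominated by III, so Player I never plays it.
On the remaining 2×2 (I, III vs b1, b2):
Let Player I play I with probability p. Expected payoff against b1: (-1)p + 3(1−p) = −4p + 3; against b2: 3p + 1(1−p) = 2p + 1.
Setting these equal: −4p + 3 = 2p + 1 ⇒ −6p = -2 ⇒ p = 1/3, and the value is (-4)·(1/3) + 3 = 5/3.
For Player II: with q = P(b1), equating I's and III's payoffs gives −4q + 3 = 2q + 1 ⇒ q = 1/3.

1/3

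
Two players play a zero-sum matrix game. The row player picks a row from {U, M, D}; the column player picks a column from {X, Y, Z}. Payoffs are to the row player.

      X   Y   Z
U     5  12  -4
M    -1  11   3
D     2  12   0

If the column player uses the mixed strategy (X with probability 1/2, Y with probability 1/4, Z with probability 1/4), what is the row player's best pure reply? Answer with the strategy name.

Expected payoff of U: (1/2)·5 + (1/4)·12 + (1/4)·(-4) = 9/2.
Expected payoff of M: (1/2)·(-1) + (1/4)·11 + (1/4)·3 = 3.
Expected payoff of D: (1/2)·2 + (1/4)·12 + (1/4)·0 = 4.
The largest is 9/2, so the row player's best response is U.

U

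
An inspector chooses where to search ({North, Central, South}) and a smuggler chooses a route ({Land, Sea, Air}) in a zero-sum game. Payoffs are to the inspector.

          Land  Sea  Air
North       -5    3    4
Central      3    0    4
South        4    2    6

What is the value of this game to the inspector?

11/5

Row minima: North → -5, Central → 0, South → 2; maximin = 2.
Column maxima: Land → 4, Sea → 3, Air → 6; minimax = 3.
2 ≠ 3, so there is no saddle point; optimal play is mixed.
Central is strictly dominated by South, so the inspector never plays it.
Air is strictly dominated by Land (it gives the inspector strictly more in every row), so the smuggler never plays it.
On the remaining 2×2 (North, South vs Land, Sea):
Let the inspector play North with probability p. Expected payoff against Land: (-5)p + 4(1−p) = −9p + 4; against Sea: 3p + 2(1−p) = p + 2.
Setting these equal: −9p + 4 = p + 2 ⇒ −10p = -2 ⇒ p = 1/5, and the value is (-9)·(1/5) + 4 = 11/5.
For the smuggler: with q = P(Land), equating North's and South's payoffs gives −8q + 3 = 2q + 2 ⇒ q = 1/10.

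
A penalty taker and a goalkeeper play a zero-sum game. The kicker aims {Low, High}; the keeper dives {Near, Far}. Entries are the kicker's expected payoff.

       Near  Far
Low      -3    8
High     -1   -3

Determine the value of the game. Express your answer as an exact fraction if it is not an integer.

Row minima: Low → -3, High → -3; maximin = -3.
Column maxima: Near → -1, Far → 8; minimax = -1.
-3 ≠ -1, so there is no saddle point; optimal play is mixed.
Let the kicker play Low with probability p. Expected payoff against Near: (-3)p + (-1)(1−p) = −2p − 1; against Far: 8p + (-3)(1−p) = 11p − 3.
Setting these equal: −2p − 1 = 11p − 3 ⇒ −13p = -2 ⇒ p = 2/13, and the value is (-2)·(2/13) − 1 = -17/13.
For the keeper: with q = P(Near), equating Low's and High's payoffs gives −11q + 8 = 2q − 3 ⇒ q = 11/13.

-17/13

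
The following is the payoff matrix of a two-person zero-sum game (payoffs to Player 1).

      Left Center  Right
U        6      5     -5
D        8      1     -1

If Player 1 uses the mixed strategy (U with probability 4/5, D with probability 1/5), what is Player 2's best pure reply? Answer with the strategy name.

Right

If Player 2 plays Left, Player 1's expected payoff is (4/5)·6 + (1/5)·8 = 32/5.
If Player 2 plays Center, Player 1's expected payoff is (4/5)·5 + (1/5)·1 = 21/5.
If Player 2 plays Right, Player 1's expected payoff is (4/5)·(-5) + (1/5)·(-1) = -21/5.
Player 2 minimizes Player 1's payoff; the smallest is -21/5, so the best response is Right.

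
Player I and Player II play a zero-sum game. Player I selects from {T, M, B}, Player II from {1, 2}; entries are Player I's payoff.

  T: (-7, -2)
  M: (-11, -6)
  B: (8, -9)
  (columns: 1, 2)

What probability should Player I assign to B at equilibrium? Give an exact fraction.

Row minima: T → -7, M → -11, B → -9; maximin = -7.
Column maxima: 1 → 8, 2 → -2; minimax = -2.
-7 ≠ -2, so there is no saddle point; optimal play is mixed.
M is strictly dominated by T, so Player I never plays it.
On the remaining 2×2 (T, B vs 1, 2):
Let Player I play T with probability p. Expected payoff against 1: (-7)p + 8(1−p) = −15p + 8; against 2: (-2)p + (-9)(1−p) = 7p − 9.
Setting these equal: −15p + 8 = 7p − 9 ⇒ −22p = -17 ⇒ p = 17/22, and the value is (-15)·(17/22) + 8 = -79/22.
For Player II: with q = P(1), equating T's and B's payoffs gives −5q − 2 = 17q − 9 ⇒ q = 7/22.

5/22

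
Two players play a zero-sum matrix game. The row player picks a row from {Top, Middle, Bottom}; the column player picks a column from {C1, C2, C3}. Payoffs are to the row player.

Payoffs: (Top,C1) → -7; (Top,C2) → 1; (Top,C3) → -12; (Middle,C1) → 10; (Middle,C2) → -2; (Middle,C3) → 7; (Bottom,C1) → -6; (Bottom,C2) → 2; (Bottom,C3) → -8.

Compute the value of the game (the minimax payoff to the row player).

-2/19

Row minima: Top → -12, Middle → -2, Bottom → -8; maximin = -2.
Column maxima: C1 → 10, C2 → 2, C3 → 7; minimax = 2.
-2 ≠ 2, so there is no saddle point; optimal play is mixed.
Top is strictly dominated by Bottom, so the row player never plays it.
C1 is strictly dominated by C3 (it gives the row player strictly more in every row), so the column player never plays it.
On the remaining 2×2 (Middle, Bottom vs C2, C3):
Let the row player play Middle with probability p. Expected payoff against C2: (-2)p + 2(1−p) = −4p + 2; against C3: 7p + (-8)(1−p) = 15p − 8.
Setting these equal: −4p + 2 = 15p − 8 ⇒ −19p = -10 ⇒ p = 10/19, and the value is (-4)·(10/19) + 2 = -2/19.
For the column player: with q = P(C2), equating Middle's and Bottom's payoffs gives −9q + 7 = 10q − 8 ⇒ q = 15/19.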